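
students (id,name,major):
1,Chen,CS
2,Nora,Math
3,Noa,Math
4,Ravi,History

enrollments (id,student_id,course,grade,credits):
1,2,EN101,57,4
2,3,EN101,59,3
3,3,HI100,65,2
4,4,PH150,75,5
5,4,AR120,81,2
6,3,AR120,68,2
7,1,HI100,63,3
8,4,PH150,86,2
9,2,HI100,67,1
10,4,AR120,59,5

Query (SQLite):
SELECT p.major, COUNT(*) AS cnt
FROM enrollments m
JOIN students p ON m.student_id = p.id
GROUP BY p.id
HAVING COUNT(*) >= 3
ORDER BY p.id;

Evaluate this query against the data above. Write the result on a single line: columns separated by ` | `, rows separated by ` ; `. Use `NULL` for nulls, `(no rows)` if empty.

Math | 3 ; History | 4

Join each enrollments row to its students via student_id.
Group joined rows by students.id; compute COUNT(*) per group.
HAVING: keep groups with count ≥ 3.
  1: ids {7} → COUNT(*)=1
  2: ids {1, 9} → COUNT(*)=2
  3: ids {2, 3, 6} → COUNT(*)=3
  4: ids {4, 5, 8, 10} → COUNT(*)=4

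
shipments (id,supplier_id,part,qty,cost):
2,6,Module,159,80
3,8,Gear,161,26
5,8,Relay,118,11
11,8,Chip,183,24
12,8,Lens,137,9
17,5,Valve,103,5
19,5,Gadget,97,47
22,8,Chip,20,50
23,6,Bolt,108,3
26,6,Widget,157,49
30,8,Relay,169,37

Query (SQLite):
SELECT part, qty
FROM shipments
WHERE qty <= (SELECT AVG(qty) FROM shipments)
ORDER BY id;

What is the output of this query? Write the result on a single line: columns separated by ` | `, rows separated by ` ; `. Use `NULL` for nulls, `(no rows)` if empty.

Scalar subquery: AVG(qty) over all shipments rows = 128.363636 (≈; comparison uses full precision).
Keep rows where qty <= that value.

Relay | 118 ; Valve | 103 ; Gadget | 97 ; Chip | 20 ; Bolt | 108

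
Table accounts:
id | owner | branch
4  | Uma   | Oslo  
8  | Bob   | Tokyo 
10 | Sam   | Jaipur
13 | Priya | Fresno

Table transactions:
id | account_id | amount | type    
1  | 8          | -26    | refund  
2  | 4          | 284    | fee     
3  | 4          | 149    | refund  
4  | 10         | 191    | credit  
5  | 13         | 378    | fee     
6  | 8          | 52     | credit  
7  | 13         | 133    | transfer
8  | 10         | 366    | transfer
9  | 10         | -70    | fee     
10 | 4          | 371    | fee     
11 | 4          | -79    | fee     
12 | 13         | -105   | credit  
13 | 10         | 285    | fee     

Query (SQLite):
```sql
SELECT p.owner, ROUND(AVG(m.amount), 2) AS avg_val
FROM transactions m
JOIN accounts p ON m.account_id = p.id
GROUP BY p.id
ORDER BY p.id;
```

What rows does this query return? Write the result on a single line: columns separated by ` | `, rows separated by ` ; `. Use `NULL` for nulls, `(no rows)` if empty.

Join each transactions row to its accounts via account_id.
Group joined rows by accounts.id; compute ROUND(AVG(m.amount), 2) per group.
  4: ids {2, 3, 10, 11} → ROUND(AVG(m.amount), 2)=181.25
  8: ids {1, 6} → ROUND(AVG(m.amount), 2)=13
  10: ids {4, 8, 9, 13} → ROUND(AVG(m.amount), 2)=193
  13: ids {5, 7, 12} → ROUND(AVG(m.amount), 2)=135.33

Uma | 181.25 ; Bob | 13 ; Sam | 193 ; Priya | 135.33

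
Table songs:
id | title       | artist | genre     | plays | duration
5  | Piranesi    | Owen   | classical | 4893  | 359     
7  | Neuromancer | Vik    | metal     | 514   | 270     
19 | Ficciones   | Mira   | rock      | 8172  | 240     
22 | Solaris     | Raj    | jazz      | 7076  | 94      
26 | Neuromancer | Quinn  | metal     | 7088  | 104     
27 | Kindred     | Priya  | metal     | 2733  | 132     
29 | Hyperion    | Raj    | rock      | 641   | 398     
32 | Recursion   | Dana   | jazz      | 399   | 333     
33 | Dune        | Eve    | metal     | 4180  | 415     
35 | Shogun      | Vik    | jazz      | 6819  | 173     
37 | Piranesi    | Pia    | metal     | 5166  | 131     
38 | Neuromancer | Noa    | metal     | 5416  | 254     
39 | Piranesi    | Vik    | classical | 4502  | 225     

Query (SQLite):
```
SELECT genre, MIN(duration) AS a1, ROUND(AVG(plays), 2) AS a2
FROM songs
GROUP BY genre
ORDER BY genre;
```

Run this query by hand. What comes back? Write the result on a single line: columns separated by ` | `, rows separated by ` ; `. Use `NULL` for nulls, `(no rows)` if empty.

classical | 225 | 4697.5 ; jazz | 94 | 4764.67 ; metal | 104 | 4182.83 ; rock | 240 | 4406.5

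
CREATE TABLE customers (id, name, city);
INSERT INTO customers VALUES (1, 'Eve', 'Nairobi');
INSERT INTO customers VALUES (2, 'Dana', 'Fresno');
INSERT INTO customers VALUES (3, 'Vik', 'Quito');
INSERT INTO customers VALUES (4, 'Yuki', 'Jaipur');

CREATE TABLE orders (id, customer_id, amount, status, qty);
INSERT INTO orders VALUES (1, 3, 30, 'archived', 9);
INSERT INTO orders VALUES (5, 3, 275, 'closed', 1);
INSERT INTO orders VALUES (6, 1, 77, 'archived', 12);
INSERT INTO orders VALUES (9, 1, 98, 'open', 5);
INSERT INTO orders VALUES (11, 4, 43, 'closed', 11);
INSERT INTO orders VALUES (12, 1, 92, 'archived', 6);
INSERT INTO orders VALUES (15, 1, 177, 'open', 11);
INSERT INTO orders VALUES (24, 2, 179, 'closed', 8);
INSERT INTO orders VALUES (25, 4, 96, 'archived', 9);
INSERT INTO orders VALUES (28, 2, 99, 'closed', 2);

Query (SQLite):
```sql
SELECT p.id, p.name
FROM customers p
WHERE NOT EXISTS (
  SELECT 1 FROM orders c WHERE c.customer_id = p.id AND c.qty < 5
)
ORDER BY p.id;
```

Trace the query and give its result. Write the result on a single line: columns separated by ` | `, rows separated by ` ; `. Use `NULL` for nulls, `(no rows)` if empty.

1 | Eve ; 4 | Yuki

For each customers row, check whether any orders with matching customer_id has qty < 5.
Keep rows where that is false.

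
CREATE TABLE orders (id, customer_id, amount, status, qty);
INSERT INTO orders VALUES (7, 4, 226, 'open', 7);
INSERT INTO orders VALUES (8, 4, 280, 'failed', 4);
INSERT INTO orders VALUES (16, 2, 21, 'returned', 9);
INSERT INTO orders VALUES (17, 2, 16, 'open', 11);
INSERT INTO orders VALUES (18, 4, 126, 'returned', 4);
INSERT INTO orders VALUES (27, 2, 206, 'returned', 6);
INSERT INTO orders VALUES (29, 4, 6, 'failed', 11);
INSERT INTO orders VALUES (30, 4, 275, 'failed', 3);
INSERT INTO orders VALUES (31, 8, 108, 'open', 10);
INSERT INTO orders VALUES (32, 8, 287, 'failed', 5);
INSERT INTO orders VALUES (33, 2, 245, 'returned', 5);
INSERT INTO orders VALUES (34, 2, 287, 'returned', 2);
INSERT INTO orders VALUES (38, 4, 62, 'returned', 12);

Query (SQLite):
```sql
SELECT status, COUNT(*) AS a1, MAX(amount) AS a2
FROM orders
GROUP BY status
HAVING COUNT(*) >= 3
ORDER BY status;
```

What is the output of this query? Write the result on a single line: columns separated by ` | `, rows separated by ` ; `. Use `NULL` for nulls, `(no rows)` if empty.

failed | 4 | 287 ; open | 3 | 226 ; returned | 6 | 287

Group orders by status.
Per group compute: COUNT(*), MAX(amount).
HAVING: drop groups with fewer than 3 rows.
  failed: ids {8, 29, 30, 32} → COUNT(*)=4, MAX(amount)=287
  open: ids {7, 17, 31} → COUNT(*)=3, MAX(amount)=226
  returned: ids {16, 18, 27, 33, 34, 38} → COUNT(*)=6, MAX(amount)=287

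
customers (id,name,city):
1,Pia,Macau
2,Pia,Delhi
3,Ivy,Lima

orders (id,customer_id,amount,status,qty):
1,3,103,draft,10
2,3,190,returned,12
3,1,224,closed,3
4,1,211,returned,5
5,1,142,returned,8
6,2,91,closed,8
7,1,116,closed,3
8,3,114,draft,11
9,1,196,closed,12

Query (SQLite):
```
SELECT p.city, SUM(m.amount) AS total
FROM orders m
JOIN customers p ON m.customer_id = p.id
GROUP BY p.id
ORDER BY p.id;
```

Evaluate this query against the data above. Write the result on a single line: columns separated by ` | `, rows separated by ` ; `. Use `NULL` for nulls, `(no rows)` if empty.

Macau | 889 ; Delhi | 91 ; Lima | 407

Join each orders row to its customers via customer_id.
Group joined rows by customers.id; compute SUM(m.amount) per group.
  1: ids {3, 4, 5, 7, 9} → SUM(m.amount)=889
  2: ids {6} → SUM(m.amount)=91
  3: ids {1, 2, 8} → SUM(m.amount)=407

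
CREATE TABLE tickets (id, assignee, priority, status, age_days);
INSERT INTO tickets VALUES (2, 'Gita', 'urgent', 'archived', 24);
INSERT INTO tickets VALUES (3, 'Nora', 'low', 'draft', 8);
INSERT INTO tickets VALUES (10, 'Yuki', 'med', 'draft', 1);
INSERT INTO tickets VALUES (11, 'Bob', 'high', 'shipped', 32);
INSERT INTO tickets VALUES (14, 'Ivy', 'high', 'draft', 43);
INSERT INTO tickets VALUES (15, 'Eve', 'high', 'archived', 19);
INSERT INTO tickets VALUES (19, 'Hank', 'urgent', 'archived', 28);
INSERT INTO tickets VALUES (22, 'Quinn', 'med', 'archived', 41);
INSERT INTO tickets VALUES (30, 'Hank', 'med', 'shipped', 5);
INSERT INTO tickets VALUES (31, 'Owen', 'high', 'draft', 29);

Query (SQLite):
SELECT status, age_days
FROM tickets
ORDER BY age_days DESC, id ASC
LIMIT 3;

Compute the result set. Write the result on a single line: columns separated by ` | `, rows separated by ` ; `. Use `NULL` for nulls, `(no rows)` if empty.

Sort by age_days desc, tiebreak id asc: (43, id=14), (41, id=22), (32, id=11), (29, id=31), (28, id=19), (24, id=2) …. Take first 3.

draft | 43 ; archived | 41 ; shipped | 32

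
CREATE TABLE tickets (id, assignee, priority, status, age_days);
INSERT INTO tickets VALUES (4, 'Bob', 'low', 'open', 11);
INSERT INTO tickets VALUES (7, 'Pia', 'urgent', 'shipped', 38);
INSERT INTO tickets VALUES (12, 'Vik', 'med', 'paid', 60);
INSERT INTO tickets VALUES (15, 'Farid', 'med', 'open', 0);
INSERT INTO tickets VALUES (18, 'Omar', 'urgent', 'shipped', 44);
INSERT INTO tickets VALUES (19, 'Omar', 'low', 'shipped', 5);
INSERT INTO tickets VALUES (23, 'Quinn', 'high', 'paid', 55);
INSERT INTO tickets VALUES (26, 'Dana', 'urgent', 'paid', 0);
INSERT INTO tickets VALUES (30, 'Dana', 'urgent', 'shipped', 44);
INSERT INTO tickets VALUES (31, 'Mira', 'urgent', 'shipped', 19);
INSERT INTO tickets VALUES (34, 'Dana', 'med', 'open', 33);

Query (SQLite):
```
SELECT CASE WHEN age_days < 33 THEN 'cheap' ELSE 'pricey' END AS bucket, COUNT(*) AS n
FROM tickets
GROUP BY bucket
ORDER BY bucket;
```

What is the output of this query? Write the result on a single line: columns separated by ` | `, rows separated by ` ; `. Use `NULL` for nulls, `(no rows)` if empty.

Bucket rows by age_days < 33 → 'cheap' else 'pricey'; count each bucket.

cheap | 5 ; pricey | 6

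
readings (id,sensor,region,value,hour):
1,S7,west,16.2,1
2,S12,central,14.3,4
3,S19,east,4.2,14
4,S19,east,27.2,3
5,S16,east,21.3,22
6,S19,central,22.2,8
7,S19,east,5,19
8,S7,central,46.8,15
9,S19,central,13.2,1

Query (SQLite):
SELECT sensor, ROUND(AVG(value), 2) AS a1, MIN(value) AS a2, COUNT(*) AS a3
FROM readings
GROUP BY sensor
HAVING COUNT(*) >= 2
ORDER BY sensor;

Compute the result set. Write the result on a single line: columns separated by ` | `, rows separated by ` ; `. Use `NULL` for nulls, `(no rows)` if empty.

S19 | 14.36 | 4.2 | 5 ; S7 | 31.5 | 16.2 | 2

Group readings by sensor.
Per group compute: ROUND(AVG(value), 2), MIN(value), COUNT(*).
HAVING: drop groups with fewer than 2 rows.
  S12: ids {2} → ROUND(AVG(value), 2)=14.3, MIN(value)=14.3, COUNT(*)=1
  S16: ids {5} → ROUND(AVG(value), 2)=21.3, MIN(value)=21.3, COUNT(*)=1
  S19: ids {3, 4, 6, 7, 9} → ROUND(AVG(value), 2)=14.36, MIN(value)=4.2, COUNT(*)=5
  S7: ids {1, 8} → ROUND(AVG(value), 2)=31.5, MIN(value)=16.2, COUNT(*)=2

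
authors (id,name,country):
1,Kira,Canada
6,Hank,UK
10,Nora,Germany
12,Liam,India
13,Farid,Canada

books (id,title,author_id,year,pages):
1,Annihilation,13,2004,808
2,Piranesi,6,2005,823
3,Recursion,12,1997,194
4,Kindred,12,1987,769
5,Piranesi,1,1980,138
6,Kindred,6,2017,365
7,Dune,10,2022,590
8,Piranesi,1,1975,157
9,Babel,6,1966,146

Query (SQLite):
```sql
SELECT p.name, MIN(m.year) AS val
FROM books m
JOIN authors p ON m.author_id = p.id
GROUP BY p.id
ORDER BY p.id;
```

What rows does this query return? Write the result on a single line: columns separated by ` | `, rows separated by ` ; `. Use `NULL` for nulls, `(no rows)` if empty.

Kira | 1975 ; Hank | 1966 ; Nora | 2022 ; Liam | 1987 ; Farid | 2004

Join each books row to its authors via author_id.
Group joined rows by authors.id; compute MIN(m.year) per group.
  1: ids {5, 8} → MIN(m.year)=1975
  6: ids {2, 6, 9} → MIN(m.year)=1966
  10: ids {7} → MIN(m.year)=2022
  12: ids {3, 4} → MIN(m.year)=1987
  13: ids {1} → MIN(m.year)=2004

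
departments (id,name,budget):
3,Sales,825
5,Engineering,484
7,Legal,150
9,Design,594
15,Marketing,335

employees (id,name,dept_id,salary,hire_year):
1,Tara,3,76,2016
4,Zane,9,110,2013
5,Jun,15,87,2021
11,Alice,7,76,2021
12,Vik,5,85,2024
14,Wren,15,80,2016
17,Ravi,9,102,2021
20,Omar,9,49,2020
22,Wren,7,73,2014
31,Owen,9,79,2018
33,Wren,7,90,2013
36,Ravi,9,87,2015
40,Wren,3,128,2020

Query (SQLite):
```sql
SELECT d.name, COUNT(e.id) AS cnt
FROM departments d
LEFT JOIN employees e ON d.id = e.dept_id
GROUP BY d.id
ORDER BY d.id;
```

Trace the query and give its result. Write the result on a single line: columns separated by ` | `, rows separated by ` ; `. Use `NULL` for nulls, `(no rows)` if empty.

LEFT JOIN keeps every departments row; unmatched ones get NULL for employees columns.
Group by departments.id and compute COUNT(e.id). COUNT(col) of an all-NULL group is 0.
  3: ids {1, 40} → COUNT(e.id)=2
  5: ids {12} → COUNT(e.id)=1
  7: ids {11, 22, 33} → COUNT(e.id)=3
  9: ids {4, 17, 20, 31, 36} → COUNT(e.id)=5
  15: ids {5, 14} → COUNT(e.id)=2

Sales | 2 ; Engineering | 1 ; Legal | 3 ; Design | 5 ; Marketing | 2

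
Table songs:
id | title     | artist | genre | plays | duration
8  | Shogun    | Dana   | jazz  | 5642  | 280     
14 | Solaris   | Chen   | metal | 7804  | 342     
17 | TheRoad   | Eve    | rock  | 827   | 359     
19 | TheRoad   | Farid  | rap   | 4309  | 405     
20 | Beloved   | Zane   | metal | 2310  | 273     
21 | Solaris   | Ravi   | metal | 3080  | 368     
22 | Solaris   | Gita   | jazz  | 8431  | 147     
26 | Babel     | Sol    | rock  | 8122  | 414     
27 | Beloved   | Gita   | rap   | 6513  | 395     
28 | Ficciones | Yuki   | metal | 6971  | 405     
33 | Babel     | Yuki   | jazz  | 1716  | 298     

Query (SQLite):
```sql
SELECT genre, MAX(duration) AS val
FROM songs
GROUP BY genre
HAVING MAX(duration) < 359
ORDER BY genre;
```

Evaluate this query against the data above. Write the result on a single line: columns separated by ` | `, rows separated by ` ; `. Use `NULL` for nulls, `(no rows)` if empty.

jazz | 298

Partition songs by genre; compute MAX(duration) within each group.
HAVING: keep groups where MAX(duration) < 359.
  jazz: ids {8, 22, 33} → MAX(duration)=298
  metal: ids {14, 20, 21, 28} → MAX(duration)=405
  rap: ids {19, 27} → MAX(duration)=405
  rock: ids {17, 26} → MAX(duration)=414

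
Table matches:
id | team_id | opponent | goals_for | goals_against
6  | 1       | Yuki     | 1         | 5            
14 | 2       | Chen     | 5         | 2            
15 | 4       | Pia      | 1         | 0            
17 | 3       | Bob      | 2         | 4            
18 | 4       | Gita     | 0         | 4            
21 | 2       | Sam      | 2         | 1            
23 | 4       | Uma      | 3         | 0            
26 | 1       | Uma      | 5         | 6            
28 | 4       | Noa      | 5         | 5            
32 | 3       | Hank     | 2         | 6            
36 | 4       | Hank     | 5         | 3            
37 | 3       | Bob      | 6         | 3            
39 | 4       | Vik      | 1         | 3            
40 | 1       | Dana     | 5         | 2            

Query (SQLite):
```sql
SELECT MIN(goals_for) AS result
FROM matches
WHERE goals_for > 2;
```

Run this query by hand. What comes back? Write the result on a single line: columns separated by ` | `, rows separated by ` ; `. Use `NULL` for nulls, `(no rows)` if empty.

3

Rows where goals_for > 2 → goals_for values: [5, 3, 5, 5, 5, 6, 5].
MIN of non-NULL values = 3.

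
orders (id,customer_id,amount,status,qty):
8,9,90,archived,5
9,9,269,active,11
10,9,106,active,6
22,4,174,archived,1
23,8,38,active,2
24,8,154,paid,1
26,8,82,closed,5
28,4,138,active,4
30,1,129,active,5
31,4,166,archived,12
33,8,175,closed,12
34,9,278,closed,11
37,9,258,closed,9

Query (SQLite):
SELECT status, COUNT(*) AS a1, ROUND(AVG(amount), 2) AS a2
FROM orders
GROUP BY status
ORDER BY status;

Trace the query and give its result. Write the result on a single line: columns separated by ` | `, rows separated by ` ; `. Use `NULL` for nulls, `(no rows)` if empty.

Group orders by status.
Per group compute: COUNT(*), ROUND(AVG(amount), 2).
  active: ids {9, 10, 23, 28, 30} → COUNT(*)=5, ROUND(AVG(amount), 2)=136
  archived: ids {8, 22, 31} → COUNT(*)=3, ROUND(AVG(amount), 2)=143.33
  closed: ids {26, 33, 34, 37} → COUNT(*)=4, ROUND(AVG(amount), 2)=198.25
  paid: ids {24} → COUNT(*)=1, ROUND(AVG(amount), 2)=154

active | 5 | 136 ; archived | 3 | 143.33 ; closed | 4 | 198.25 ; paid | 1 | 154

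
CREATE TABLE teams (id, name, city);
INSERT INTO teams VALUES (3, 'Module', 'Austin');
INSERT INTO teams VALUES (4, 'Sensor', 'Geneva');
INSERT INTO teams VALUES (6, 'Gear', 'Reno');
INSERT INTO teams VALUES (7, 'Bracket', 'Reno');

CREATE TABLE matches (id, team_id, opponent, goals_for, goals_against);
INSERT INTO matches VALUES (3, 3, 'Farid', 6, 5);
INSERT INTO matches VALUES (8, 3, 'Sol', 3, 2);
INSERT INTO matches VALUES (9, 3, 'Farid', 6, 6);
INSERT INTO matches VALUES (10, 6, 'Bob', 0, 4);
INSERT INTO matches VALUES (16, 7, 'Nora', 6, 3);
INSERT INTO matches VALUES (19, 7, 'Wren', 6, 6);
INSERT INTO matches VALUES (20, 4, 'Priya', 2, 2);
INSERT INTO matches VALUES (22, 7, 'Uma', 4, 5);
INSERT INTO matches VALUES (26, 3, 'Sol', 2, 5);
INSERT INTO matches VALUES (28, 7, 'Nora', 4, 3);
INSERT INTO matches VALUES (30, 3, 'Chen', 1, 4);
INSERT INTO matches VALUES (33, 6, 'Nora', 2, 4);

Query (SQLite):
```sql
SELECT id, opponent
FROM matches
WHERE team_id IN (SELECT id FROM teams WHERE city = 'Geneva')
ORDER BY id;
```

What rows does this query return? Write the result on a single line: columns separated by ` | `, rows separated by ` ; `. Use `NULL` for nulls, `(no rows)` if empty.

20 | Priya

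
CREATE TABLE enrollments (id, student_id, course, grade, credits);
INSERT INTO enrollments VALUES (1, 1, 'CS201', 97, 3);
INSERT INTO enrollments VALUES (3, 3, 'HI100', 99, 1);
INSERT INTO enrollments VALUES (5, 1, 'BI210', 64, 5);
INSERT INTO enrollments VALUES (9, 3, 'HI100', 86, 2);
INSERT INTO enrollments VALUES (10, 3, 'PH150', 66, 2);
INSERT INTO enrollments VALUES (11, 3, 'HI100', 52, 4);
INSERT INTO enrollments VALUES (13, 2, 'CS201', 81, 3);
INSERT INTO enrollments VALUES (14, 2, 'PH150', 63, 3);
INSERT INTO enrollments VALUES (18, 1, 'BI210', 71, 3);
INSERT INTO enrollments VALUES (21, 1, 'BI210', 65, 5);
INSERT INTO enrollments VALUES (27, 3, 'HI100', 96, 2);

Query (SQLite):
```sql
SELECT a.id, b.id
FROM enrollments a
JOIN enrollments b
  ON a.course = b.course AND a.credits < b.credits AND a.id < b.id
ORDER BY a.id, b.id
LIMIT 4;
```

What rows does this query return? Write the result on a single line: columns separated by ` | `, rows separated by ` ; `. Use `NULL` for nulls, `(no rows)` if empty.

Pairs (a,b) with same course, a.credits < b.credits, a.id < b.id.
course groups: BI210:{5,18,21} CS201:{1,13} HI100:{3,9,11,27} PH150:{10,14}
Ordered by (a.id, b.id); first 4.

3 | 9 ; 3 | 11 ; 3 | 27 ; 9 | 11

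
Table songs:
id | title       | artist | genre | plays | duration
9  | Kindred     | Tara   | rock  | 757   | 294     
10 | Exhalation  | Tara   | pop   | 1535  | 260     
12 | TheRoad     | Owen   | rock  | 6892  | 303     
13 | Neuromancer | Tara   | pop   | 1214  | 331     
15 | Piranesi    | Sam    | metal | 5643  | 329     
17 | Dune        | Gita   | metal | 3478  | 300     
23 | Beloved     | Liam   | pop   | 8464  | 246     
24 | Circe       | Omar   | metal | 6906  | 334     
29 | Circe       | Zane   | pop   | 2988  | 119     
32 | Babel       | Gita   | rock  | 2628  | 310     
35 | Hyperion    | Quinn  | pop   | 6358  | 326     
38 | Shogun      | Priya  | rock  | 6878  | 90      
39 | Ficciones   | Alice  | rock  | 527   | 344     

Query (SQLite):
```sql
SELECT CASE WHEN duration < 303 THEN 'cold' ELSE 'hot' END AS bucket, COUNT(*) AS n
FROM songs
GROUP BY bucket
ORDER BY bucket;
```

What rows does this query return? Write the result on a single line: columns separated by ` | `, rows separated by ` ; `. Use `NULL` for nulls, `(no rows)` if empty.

cold | 6 ; hot | 7

Bucket rows by duration < 303 → 'cold' else 'hot'; count each bucket.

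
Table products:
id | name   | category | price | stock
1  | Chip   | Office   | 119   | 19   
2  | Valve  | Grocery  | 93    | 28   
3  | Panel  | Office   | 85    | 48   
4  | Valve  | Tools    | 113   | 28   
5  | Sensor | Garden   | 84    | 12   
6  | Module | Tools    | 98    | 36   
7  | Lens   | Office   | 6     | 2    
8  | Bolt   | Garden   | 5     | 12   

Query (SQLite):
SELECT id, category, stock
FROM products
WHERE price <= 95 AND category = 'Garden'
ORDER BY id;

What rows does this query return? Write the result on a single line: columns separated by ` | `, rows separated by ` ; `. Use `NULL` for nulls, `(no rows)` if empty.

5 | Garden | 12 ; 8 | Garden | 12

price <= 95: ids {2, 3, 5, 7, 8}
category = 'Garden': ids {5, 8}
Combine with AND.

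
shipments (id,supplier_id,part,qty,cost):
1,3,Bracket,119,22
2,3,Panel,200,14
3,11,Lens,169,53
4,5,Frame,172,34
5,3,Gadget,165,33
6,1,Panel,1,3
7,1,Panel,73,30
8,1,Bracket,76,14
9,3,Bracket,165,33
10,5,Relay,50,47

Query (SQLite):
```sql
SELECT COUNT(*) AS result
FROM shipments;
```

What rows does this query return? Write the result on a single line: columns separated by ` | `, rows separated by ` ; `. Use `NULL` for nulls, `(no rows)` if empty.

All cost values: [22, 14, 53, 34, 33, 3, 30, 14, 33, 47].
COUNT(*) counts rows → 10.

10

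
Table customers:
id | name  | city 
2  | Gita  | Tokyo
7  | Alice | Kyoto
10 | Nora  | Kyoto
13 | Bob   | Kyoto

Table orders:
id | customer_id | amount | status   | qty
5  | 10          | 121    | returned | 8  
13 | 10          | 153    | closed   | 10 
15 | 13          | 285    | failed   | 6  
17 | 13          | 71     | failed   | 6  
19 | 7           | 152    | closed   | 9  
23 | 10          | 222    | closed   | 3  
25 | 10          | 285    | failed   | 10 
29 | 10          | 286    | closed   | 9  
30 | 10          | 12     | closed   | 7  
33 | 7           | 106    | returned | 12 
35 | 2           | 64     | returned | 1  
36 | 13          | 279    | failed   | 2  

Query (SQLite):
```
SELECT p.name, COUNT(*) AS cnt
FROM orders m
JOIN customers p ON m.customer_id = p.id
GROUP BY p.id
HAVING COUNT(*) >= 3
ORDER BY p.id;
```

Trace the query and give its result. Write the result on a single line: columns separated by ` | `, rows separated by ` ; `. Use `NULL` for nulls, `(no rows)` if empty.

Join each orders row to its customers via customer_id.
Group joined rows by customers.id; compute COUNT(*) per group.
HAVING: keep groups with count ≥ 3.
  2: ids {35} → COUNT(*)=1
  7: ids {19, 33} → COUNT(*)=2
  10: ids {5, 13, 23, 25, 29, 30} → COUNT(*)=6
  13: ids {15, 17, 36} → COUNT(*)=3

Nora | 6 ; Bob | 3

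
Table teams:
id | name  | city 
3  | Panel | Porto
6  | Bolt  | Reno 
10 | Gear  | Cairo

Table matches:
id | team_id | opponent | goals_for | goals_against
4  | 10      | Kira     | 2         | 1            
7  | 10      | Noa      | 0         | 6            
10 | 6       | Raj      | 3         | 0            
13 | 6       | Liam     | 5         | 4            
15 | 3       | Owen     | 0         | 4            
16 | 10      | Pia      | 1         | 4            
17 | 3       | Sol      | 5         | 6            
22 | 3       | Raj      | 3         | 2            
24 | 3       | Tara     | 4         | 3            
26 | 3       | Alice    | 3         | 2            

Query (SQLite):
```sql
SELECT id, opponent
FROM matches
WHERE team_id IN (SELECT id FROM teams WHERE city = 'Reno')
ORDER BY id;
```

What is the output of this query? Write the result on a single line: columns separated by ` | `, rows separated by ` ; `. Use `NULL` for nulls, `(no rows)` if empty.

Inner query: teams.id where city = 'Reno'.
Outer: keep matches rows whose team_id is in that set.
Inner query → {6}

10 | Raj ; 13 | Liam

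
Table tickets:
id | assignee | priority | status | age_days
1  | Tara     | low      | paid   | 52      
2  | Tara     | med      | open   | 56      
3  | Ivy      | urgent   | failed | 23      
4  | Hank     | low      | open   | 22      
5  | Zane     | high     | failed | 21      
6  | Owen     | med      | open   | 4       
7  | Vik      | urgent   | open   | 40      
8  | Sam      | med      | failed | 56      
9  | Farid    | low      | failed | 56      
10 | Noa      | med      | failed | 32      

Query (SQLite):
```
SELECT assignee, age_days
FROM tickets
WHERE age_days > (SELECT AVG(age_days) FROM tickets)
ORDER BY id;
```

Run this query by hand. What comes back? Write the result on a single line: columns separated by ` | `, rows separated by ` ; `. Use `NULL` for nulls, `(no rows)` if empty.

Scalar subquery: AVG(age_days) over all tickets rows = 36.2.
Keep rows where age_days > that value.

Tara | 52 ; Tara | 56 ; Vik | 40 ; Sam | 56 ; Farid | 56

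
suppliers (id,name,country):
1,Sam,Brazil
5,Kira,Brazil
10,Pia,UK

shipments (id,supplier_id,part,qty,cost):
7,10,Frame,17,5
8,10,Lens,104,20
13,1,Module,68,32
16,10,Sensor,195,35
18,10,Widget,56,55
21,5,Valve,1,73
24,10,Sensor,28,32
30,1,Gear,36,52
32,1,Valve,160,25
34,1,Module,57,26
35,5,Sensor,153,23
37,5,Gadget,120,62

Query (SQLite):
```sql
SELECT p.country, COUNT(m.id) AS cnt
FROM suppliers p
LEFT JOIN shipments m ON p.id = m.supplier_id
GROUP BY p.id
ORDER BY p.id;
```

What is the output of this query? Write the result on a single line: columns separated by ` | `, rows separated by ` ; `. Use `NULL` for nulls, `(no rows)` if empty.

LEFT JOIN keeps every suppliers row; unmatched ones get NULL for shipments columns.
Group by suppliers.id and compute COUNT(m.id). COUNT(col) of an all-NULL group is 0.
  1: ids {13, 30, 32, 34} → COUNT(m.id)=4
  5: ids {21, 35, 37} → COUNT(m.id)=3
  10: ids {7, 8, 16, 18, 24} → COUNT(m.id)=5

Brazil | 4 ; Brazil | 3 ; UK | 5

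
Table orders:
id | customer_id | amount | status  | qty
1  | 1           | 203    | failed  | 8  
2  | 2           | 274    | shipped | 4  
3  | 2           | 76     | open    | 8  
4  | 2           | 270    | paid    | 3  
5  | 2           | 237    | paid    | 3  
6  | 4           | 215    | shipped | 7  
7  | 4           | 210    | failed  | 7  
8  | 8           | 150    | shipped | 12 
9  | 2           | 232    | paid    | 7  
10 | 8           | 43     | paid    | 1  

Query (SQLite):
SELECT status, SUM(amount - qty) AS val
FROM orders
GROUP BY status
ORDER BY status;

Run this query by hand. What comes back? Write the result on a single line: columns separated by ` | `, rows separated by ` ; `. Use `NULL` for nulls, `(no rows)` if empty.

For each row compute amount - qty.
Group by status; take SUM of the expression per group.
  failed: ids {1, 7} → SUM(amount - qty)=398
  open: ids {3} → SUM(amount - qty)=68
  paid: ids {4, 5, 9, 10} → SUM(amount - qty)=768
  shipped: ids {2, 6, 8} → SUM(amount - qty)=616

failed | 398 ; open | 68 ; paid | 768 ; shipped | 616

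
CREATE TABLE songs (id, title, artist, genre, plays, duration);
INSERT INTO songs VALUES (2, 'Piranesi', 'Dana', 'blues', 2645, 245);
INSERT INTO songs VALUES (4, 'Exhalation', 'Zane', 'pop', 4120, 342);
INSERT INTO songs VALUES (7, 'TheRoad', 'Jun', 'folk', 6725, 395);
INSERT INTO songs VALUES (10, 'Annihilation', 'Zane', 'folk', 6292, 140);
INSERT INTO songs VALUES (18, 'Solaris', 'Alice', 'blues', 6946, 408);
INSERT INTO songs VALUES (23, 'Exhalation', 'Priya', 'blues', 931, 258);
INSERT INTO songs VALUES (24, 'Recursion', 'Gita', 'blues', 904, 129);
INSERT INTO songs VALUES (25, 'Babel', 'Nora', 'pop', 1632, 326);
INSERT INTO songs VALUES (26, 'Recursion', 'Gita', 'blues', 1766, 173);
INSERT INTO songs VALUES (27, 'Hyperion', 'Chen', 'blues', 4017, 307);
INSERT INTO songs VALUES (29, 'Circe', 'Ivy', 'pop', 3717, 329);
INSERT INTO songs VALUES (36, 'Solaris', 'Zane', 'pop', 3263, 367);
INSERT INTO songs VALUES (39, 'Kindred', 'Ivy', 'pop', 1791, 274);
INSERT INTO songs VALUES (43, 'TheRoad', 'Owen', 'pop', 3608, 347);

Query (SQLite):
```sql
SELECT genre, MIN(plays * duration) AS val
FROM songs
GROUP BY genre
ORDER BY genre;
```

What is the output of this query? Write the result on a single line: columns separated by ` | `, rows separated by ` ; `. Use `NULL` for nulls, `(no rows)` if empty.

blues | 116616 ; folk | 880880 ; pop | 490734

For each row compute plays * duration.
Group by genre; take MIN of the expression per group.
  blues: ids {2, 18, 23, 24, 26, 27} → MIN(plays * duration)=116616
  folk: ids {7, 10} → MIN(plays * duration)=880880
  pop: ids {4, 25, 29, 36, 39, 43} → MIN(plays * duration)=490734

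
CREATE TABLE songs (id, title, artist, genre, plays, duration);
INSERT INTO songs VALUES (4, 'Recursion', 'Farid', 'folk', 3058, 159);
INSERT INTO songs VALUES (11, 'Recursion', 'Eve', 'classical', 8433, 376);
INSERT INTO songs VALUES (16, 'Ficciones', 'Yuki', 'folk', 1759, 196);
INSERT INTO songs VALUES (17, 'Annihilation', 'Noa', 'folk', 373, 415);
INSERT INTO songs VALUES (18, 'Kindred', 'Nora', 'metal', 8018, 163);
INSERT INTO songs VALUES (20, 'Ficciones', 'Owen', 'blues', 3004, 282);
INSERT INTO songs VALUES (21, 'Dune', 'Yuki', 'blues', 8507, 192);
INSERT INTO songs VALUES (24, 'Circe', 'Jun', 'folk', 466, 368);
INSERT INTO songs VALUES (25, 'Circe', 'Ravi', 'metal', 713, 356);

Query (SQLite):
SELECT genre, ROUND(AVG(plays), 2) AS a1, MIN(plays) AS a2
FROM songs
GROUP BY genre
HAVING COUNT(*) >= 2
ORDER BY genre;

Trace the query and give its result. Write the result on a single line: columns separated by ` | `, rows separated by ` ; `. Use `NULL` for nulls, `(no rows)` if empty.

Group songs by genre.
Per group compute: ROUND(AVG(plays), 2), MIN(plays).
HAVING: drop groups with fewer than 2 rows.
  blues: ids {20, 21} → ROUND(AVG(plays), 2)=5755.5, MIN(plays)=3004
  classical: ids {11} → ROUND(AVG(plays), 2)=8433, MIN(plays)=8433
  folk: ids {4, 16, 17, 24} → ROUND(AVG(plays), 2)=1414, MIN(plays)=373
  metal: ids {18, 25} → ROUND(AVG(plays), 2)=4365.5, MIN(plays)=713

blues | 5755.5 | 3004 ; folk | 1414 | 373 ; metal | 4365.5 | 713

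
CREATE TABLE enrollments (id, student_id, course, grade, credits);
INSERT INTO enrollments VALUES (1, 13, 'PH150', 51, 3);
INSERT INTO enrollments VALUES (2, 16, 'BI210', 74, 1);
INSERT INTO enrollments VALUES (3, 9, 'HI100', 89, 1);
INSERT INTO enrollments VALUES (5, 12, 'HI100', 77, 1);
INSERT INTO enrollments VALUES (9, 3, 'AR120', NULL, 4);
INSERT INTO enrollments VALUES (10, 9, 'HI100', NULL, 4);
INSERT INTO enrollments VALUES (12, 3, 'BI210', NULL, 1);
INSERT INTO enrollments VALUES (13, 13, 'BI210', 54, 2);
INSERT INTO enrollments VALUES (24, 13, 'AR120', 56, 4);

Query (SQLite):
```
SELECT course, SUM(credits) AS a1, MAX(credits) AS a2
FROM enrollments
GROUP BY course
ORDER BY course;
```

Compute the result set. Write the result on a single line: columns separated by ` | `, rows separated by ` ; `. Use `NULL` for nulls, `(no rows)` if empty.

AR120 | 8 | 4 ; BI210 | 4 | 2 ; HI100 | 6 | 4 ; PH150 | 3 | 3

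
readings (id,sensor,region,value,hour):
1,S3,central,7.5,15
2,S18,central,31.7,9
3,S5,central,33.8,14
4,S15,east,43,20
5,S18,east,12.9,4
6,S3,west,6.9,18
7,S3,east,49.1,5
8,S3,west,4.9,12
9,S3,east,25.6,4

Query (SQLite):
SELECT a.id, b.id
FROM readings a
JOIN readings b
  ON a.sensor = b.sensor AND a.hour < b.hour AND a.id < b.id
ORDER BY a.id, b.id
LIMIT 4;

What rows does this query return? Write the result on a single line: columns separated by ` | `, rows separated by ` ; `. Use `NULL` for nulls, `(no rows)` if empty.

Pairs (a,b) with same sensor, a.hour < b.hour, a.id < b.id.
sensor groups: S15:{4} S18:{2,5} S3:{1,6,7,8,9} S5:{3}
Ordered by (a.id, b.id); first 4.

1 | 6 ; 7 | 8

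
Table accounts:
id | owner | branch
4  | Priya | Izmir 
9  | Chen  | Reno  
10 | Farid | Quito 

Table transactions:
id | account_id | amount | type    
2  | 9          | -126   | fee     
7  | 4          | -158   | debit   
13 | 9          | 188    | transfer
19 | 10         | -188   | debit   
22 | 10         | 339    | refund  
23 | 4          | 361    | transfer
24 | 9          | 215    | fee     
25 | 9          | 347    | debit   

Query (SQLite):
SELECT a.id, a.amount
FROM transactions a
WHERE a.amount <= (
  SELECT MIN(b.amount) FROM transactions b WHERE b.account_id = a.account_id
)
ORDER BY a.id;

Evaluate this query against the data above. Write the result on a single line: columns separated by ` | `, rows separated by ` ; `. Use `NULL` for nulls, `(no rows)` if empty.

For each transactions row a, compute MIN(amount) over rows sharing a.account_id.
Keep row a if a.amount <= that per-group MIN.
  account_id=4: MIN(amount) = -158
  account_id=9: MIN(amount) = -126
  account_id=10: MIN(amount) = -188

2 | -126 ; 7 | -158 ; 19 | -188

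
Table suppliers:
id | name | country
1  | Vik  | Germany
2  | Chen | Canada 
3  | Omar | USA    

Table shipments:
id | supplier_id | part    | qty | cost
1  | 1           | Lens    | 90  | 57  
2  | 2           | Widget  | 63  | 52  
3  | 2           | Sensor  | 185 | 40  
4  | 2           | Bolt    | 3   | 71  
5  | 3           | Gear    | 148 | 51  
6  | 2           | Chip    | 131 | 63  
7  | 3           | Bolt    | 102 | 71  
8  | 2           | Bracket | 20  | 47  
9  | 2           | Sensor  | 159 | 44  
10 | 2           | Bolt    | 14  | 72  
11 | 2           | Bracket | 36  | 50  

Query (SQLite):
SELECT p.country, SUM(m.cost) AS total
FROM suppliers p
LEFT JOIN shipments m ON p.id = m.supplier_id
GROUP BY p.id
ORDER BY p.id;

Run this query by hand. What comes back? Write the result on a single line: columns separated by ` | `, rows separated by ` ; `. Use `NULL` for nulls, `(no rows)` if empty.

Germany | 57 ; Canada | 439 ; USA | 122

LEFT JOIN keeps every suppliers row; unmatched ones get NULL for shipments columns.
Group by suppliers.id and compute SUM(m.cost). SUM over an all-NULL group is NULL.
  1: ids {1} → SUM(m.cost)=57
  2: ids {2, 3, 4, 6, 8, 9, 10, 11} → SUM(m.cost)=439
  3: ids {5, 7} → SUM(m.cost)=122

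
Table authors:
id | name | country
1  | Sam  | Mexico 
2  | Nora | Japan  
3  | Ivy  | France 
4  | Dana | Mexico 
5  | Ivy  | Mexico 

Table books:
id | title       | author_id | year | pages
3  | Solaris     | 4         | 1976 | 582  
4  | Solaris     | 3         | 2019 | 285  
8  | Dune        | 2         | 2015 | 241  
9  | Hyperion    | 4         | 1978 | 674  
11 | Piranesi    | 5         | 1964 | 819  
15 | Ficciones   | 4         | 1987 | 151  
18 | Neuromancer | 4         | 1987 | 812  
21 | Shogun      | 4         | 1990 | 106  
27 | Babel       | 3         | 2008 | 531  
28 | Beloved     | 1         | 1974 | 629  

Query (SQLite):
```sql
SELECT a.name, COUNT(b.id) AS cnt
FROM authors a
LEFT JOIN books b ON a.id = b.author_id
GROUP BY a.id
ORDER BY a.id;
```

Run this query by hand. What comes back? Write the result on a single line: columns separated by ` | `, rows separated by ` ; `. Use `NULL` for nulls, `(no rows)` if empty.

LEFT JOIN keeps every authors row; unmatched ones get NULL for books columns.
Group by authors.id and compute COUNT(b.id). COUNT(col) of an all-NULL group is 0.
  1: ids {28} → COUNT(b.id)=1
  2: ids {8} → COUNT(b.id)=1
  3: ids {4, 27} → COUNT(b.id)=2
  4: ids {3, 9, 15, 18, 21} → COUNT(b.id)=5
  5: ids {11} → COUNT(b.id)=1

Sam | 1 ; Nora | 1 ; Ivy | 2 ; Dana | 5 ; Ivy | 1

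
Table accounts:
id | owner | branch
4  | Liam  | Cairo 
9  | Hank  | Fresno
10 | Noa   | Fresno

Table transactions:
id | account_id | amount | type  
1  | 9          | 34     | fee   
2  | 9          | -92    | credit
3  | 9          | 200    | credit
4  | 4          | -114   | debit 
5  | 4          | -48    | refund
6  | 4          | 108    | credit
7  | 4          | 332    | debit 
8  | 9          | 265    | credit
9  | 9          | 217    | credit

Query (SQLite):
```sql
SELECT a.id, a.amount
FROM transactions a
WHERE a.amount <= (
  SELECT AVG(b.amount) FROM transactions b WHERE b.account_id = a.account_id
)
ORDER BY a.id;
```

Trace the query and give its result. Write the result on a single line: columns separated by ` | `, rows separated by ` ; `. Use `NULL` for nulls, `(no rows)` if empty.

For each transactions row a, compute AVG(amount) over rows sharing a.account_id.
Keep row a if a.amount <= that per-group AVG.
  account_id=4: AVG(amount) = 69.5
  account_id=9: AVG(amount) = 124.8

1 | 34 ; 2 | -92 ; 4 | -114 ; 5 | -48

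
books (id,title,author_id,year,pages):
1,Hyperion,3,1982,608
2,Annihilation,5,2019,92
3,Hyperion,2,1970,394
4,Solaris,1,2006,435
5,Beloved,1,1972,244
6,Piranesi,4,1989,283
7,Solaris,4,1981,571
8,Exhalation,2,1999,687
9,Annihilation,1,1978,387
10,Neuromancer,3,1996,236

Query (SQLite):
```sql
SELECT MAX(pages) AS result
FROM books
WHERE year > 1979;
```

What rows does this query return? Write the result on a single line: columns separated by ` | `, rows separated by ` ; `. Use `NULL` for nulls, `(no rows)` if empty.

Rows where year > 1979 → pages values: [608, 92, 435, 283, 571, 687, 236].
MAX of non-NULL values = 687.

687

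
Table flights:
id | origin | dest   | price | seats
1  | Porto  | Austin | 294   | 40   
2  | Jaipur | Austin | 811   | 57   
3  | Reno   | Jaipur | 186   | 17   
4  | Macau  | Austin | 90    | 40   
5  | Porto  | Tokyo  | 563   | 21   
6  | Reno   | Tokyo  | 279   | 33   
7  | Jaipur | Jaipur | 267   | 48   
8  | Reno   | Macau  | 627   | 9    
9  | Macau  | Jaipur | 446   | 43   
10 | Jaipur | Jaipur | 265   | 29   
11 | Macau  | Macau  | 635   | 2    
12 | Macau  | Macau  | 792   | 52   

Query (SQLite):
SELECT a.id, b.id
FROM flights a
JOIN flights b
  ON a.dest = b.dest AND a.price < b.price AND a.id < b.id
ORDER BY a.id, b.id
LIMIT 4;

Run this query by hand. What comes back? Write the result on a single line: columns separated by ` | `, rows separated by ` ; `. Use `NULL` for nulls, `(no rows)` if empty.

Pairs (a,b) with same dest, a.price < b.price, a.id < b.id.
dest groups: Austin:{1,2,4} Jaipur:{3,7,9,10} Macau:{8,11,12} Tokyo:{5,6}
Ordered by (a.id, b.id); first 4.

1 | 2 ; 3 | 7 ; 3 | 9 ; 3 | 10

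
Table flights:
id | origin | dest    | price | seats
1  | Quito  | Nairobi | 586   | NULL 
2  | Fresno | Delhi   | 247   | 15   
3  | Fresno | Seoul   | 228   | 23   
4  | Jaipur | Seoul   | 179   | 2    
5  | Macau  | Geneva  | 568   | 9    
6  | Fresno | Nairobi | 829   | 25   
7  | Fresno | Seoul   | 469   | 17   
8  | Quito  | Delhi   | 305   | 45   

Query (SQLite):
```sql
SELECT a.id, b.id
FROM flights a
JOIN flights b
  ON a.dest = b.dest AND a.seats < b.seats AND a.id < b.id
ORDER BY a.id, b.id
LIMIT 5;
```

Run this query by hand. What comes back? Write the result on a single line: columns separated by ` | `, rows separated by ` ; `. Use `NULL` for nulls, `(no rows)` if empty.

2 | 8 ; 4 | 7

Pairs (a,b) with same dest, a.seats < b.seats, a.id < b.id.
dest groups: Delhi:{2,8} Geneva:{5} Nairobi:{1,6} Seoul:{3,4,7}
Ordered by (a.id, b.id); first 5.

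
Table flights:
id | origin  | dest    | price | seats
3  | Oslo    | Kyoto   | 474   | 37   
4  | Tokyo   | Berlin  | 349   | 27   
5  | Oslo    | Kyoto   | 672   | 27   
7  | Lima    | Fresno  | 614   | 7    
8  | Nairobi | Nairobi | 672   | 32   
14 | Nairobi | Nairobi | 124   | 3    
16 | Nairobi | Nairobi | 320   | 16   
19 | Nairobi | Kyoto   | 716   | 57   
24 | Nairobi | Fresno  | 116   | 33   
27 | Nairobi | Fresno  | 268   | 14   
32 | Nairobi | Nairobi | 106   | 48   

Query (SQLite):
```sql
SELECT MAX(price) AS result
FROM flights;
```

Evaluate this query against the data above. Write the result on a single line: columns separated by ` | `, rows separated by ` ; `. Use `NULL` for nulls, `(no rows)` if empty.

716

All price values: [474, 349, 672, 614, 672, 124, 320, 716, 116, 268, 106].
MAX of non-NULL values = 716.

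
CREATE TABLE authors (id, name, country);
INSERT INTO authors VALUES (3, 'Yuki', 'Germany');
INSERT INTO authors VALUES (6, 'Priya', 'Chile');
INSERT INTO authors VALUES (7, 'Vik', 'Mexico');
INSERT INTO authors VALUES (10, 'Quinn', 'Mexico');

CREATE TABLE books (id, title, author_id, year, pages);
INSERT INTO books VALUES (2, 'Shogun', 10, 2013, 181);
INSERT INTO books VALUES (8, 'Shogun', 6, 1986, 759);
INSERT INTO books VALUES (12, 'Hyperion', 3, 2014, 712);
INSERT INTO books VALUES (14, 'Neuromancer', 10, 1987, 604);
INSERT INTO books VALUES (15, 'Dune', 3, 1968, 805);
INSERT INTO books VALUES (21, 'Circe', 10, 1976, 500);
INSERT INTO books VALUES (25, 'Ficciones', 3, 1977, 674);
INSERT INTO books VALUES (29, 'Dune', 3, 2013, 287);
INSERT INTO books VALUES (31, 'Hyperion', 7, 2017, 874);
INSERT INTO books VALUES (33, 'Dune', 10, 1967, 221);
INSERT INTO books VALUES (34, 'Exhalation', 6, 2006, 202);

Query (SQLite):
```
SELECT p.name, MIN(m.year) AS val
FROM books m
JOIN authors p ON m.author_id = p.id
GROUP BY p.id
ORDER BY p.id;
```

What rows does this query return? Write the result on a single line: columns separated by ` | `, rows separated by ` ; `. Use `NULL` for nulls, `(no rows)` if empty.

Join each books row to its authors via author_id.
Group joined rows by authors.id; compute MIN(m.year) per group.
  3: ids {12, 15, 25, 29} → MIN(m.year)=1968
  6: ids {8, 34} → MIN(m.year)=1986
  7: ids {31} → MIN(m.year)=2017
  10: ids {2, 14, 21, 33} → MIN(m.year)=1967

Yuki | 1968 ; Priya | 1986 ; Vik | 2017 ; Quinn | 1967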